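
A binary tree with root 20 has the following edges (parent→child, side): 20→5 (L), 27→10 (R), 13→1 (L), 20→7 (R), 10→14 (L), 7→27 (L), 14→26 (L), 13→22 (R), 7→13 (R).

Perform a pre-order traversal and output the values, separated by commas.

20, 5, 7, 27, 10, 14, 26, 13, 1, 22

Pre-order visits the node, then its left subtree, then its right subtree.
Visit 20.
At 20: go left to 5.
  5 is a leaf — visit 5.
At 20: go right to 7.
  Visit 7.
  At 7: go left to 27.
    Visit 27.
    At 27: no left child.
    At 27: go right to 10.
      Visit 10.
      At 10: go left to 14.
        Visit 14.
        At 14: go left to 26.
          26 is a leaf — visit 26.
        At 14: no right child.
      At 10: no right child.
  At 7: go right to 13.
    Visit 13.
    At 13: go left to 1.
      1 is a leaf — visit 1.
    At 13: go right to 22.
      22 is a leaf — visit 22.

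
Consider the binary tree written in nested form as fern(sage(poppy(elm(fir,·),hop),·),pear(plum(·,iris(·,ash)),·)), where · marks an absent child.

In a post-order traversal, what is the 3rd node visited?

Post-order visits the left subtree, then the right subtree, then the node.
At fern: go left to sage.
  At sage: go left to poppy.
    At poppy: go left to elm.
      At elm: go left to fir.
        fir is a leaf — visit fir.
      At elm: no right child.
      Visit elm.
    At poppy: go right to hop.
      hop is a leaf — visit hop.
    Visit poppy.
  At sage: no right child.
  Visit sage.
At fern: go right to pear.
  At pear: go left to plum.
    At plum: no left child.
    At plum: go right to iris.
      At iris: no left child.
      At iris: go right to ash.
        ash is a leaf — visit ash.
      Visit iris.
    Visit plum.
  At pear: no right child.
  Visit pear.
Visit fern.
Full post-order sequence: fir, elm, hop, poppy, sage, ash, iris, plum, pear, fern.

hop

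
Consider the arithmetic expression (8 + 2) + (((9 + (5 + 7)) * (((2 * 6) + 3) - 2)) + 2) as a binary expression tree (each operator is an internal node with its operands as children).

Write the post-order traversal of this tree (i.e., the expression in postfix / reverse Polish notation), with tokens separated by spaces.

8 2 + 9 5 7 + + 2 6 * 3 + 2 - * 2 + +

Post-order on an expression tree gives postfix notation: for each operator, emit left operand, right operand, then the operator.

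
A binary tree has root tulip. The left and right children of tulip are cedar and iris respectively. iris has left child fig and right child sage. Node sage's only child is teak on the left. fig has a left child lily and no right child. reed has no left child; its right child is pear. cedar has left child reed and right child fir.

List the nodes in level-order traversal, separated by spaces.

tulip cedar iris reed fir fig sage pear lily teak

Level-order visits nodes level by level from the root, left to right within each level.
Level 0: tulip
Level 1: cedar, iris
Level 2: reed, fir, fig, sage
Level 3: pear, lily, teak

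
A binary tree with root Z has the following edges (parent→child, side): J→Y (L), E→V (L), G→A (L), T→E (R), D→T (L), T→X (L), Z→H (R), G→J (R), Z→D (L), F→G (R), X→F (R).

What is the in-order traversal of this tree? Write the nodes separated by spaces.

In-order visits the left subtree, then the node, then the right subtree.
At Z: go left to D.
  At D: go left to T.
    At T: go left to X.
      At X: no left child.
      Visit X.
      At X: go right to F.
        At F: no left child.
        Visit F.
        At F: go right to G.
          At G: go left to A.
            A is a leaf — visit A.
          Visit G.
          At G: go right to J.
            At J: go left to Y.
              Y is a leaf — visit Y.
            Visit J.
            At J: no right child.
    Visit T.
    At T: go right to E.
      At E: go left to V.
        V is a leaf — visit V.
      Visit E.
      At E: no right child.
  Visit D.
  At D: no right child.
Visit Z.
At Z: go right to H.
  H is a leaf — visit H.

X F A G Y J T V E D Z H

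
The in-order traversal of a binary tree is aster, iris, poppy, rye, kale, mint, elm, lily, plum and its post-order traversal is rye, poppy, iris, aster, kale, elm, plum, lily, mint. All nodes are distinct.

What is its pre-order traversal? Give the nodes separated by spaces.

The last element of post-order is the root; it splits in-order into left and right subtrees.
Root mint: left subtree has 5 nodes {aster, iris, poppy, rye, kale}, right has 3 {elm, lily, plum}.
  Root kale: left subtree has 4 nodes {aster, iris, poppy, rye}, right has 0 { }.
    Root aster: left subtree has 0 nodes { }, right has 3 {iris, poppy, rye}.
      Root iris: left subtree has 0 nodes { }, right has 2 {poppy, rye}.
        Root poppy: left subtree has 0 nodes { }, right has 1 {rye}.
  Root lily: left subtree has 1 node {elm}, right has 1 {plum}.

mint kale aster iris poppy rye lily elm plum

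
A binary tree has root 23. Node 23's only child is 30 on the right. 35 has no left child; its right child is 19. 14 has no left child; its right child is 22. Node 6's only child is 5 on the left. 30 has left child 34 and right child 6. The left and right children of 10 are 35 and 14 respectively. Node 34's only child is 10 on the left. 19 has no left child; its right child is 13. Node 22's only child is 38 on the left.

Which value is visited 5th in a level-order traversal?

Level-order visits nodes level by level from the root, left to right within each level.
Level 0: 23
Level 1: 30
Level 2: 34, 6
Level 3: 10, 5
Level 4: 35, 14
Level 5: 19, 22
Level 6: 13, 38
Full level-order sequence: 23, 30, 34, 6, 10, 5, 35, 14, 19, 22, 13, 38.

10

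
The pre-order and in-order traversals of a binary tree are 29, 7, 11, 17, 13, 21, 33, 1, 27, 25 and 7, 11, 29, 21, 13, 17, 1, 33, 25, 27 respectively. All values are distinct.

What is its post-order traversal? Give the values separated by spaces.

11 7 21 13 1 25 27 33 17 29

The first element of pre-order is the root; it splits in-order into left and right subtrees.
Root 29: left subtree has 2 nodes {7, 11}, right has 7 {21, 13, 17, 1, 33, 25, 27}.
  Root 7: left subtree has 0 nodes { }, right has 1 {11}.
  Root 17: left subtree has 2 nodes {21, 13}, right has 4 {1, 33, 25, 27}.
    Root 13: left subtree has 1 node {21}, right has 0 { }.
    Root 33: left subtree has 1 node {1}, right has 2 {25, 27}.
      Root 27: left subtree has 1 node {25}, right has 0 { }.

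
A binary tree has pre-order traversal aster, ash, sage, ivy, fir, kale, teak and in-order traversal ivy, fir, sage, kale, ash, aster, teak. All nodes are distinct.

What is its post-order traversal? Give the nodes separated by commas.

fir, ivy, kale, sage, ash, teak, aster

The first element of pre-order is the root; it splits in-order into left and right subtrees.
Root aster: left subtree has 5 nodes {ivy, fir, sage, kale, ash}, right has 1 {teak}.
  Root ash: left subtree has 4 nodes {ivy, fir, sage, kale}, right has 0 { }.
    Root sage: left subtree has 2 nodes {ivy, fir}, right has 1 {kale}.
      Root ivy: left subtree has 0 nodes { }, right has 1 {fir}.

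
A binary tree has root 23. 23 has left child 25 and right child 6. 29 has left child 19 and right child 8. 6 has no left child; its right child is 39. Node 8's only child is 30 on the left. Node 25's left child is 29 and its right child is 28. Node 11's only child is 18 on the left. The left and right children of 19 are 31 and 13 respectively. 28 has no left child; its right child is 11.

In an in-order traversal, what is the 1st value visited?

In-order visits the left subtree, then the node, then the right subtree.
At 23: go left to 25.
  At 25: go left to 29.
    At 29: go left to 19.
      At 19: go left to 31.
        31 is a leaf — visit 31.
      Visit 19.
      At 19: go right to 13.
        13 is a leaf — visit 13.
    Visit 29.
    At 29: go right to 8.
      At 8: go left to 30.
        30 is a leaf — visit 30.
      Visit 8.
      At 8: no right child.
  Visit 25.
  At 25: go right to 28.
    At 28: no left child.
    Visit 28.
    At 28: go right to 11.
      At 11: go left to 18.
        18 is a leaf — visit 18.
      Visit 11.
      At 11: no right child.
Visit 23.
At 23: go right to 6.
  At 6: no left child.
  Visit 6.
  At 6: go right to 39.
    39 is a leaf — visit 39.
Full in-order sequence: 31, 19, 13, 29, 30, 8, 25, 28, 18, 11, 23, 6, 39.

31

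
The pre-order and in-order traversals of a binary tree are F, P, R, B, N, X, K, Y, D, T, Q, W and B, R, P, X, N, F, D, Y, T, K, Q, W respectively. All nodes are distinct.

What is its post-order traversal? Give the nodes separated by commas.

The first element of pre-order is the root; it splits in-order into left and right subtrees.
Root F: left subtree has 5 nodes {B, R, P, X, N}, right has 6 {D, Y, T, K, Q, W}.
  Root P: left subtree has 2 nodes {B, R}, right has 2 {X, N}.
    Root R: left subtree has 1 node {B}, right has 0 { }.
    Root N: left subtree has 1 node {X}, right has 0 { }.
  Root K: left subtree has 3 nodes {D, Y, T}, right has 2 {Q, W}.
    Root Y: left subtree has 1 node {D}, right has 1 {T}.
    Root Q: left subtree has 0 nodes { }, right has 1 {W}.

B, R, X, N, P, D, T, Y, W, Q, K, F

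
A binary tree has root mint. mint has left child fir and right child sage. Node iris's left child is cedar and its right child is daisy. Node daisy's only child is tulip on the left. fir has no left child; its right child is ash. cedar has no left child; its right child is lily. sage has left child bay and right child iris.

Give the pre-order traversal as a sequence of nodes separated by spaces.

Pre-order visits the node, then its left subtree, then its right subtree.
Visit mint.
At mint: go left to fir.
  Visit fir.
  At fir: no left child.
  At fir: go right to ash.
    ash is a leaf — visit ash.
At mint: go right to sage.
  Visit sage.
  At sage: go left to bay.
    bay is a leaf — visit bay.
  At sage: go right to iris.
    Visit iris.
    At iris: go left to cedar.
      Visit cedar.
      At cedar: no left child.
      At cedar: go right to lily.
        lily is a leaf — visit lily.
    At iris: go right to daisy.
      Visit daisy.
      At daisy: go left to tulip.
        tulip is a leaf — visit tulip.
      At daisy: no right child.

mint fir ash sage bay iris cedar lily daisy tulip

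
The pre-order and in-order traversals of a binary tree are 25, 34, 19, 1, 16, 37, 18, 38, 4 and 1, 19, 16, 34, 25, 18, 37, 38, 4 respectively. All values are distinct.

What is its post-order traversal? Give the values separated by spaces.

1 16 19 34 18 4 38 37 25

The first element of pre-order is the root; it splits in-order into left and right subtrees.
Root 25: left subtree has 4 nodes {1, 19, 16, 34}, right has 4 {18, 37, 38, 4}.
  Root 34: left subtree has 3 nodes {1, 19, 16}, right has 0 { }.
    Root 19: left subtree has 1 node {1}, right has 1 {16}.
  Root 37: left subtree has 1 node {18}, right has 2 {38, 4}.
    Root 38: left subtree has 0 nodes { }, right has 1 {4}.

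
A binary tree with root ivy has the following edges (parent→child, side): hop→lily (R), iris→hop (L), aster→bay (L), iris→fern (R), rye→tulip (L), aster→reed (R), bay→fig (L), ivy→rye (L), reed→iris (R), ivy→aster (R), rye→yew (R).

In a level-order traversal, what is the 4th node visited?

Level-order visits nodes level by level from the root, left to right within each level.
Level 0: ivy
Level 1: rye, aster
Level 2: tulip, yew, bay, reed
Level 3: fig, iris
Level 4: hop, fern
Level 5: lily
Full level-order sequence: ivy, rye, aster, tulip, yew, bay, reed, fig, iris, hop, fern, lily.

tulip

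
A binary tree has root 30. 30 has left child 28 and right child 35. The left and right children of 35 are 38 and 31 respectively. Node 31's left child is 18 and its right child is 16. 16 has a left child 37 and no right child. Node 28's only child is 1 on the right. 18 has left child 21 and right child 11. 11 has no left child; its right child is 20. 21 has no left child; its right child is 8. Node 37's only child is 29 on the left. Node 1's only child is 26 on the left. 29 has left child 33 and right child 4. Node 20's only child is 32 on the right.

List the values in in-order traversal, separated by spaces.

In-order visits the left subtree, then the node, then the right subtree.
At 30: go left to 28.
  At 28: no left child.
  Visit 28.
  At 28: go right to 1.
    At 1: go left to 26.
      26 is a leaf — visit 26.
    Visit 1.
    At 1: no right child.
Visit 30.
At 30: go right to 35.
  At 35: go left to 38.
    38 is a leaf — visit 38.
  Visit 35.
  At 35: go right to 31.
    At 31: go left to 18.
      At 18: go left to 21.
        At 21: no left child.
        Visit 21.
        At 21: go right to 8.
          8 is a leaf — visit 8.
      Visit 18.
      At 18: go right to 11.
        At 11: no left child.
        Visit 11.
        At 11: go right to 20.
          At 20: no left child.
          Visit 20.
          At 20: go right to 32.
            32 is a leaf — visit 32.
    Visit 31.
    At 31: go right to 16.
      At 16: go left to 37.
        At 37: go left to 29.
          At 29: go left to 33.
            33 is a leaf — visit 33.
          Visit 29.
          At 29: go right to 4.
            4 is a leaf — visit 4.
        Visit 37.
        At 37: no right child.
      Visit 16.
      At 16: no right child.

28 26 1 30 38 35 21 8 18 11 20 32 31 33 29 4 37 16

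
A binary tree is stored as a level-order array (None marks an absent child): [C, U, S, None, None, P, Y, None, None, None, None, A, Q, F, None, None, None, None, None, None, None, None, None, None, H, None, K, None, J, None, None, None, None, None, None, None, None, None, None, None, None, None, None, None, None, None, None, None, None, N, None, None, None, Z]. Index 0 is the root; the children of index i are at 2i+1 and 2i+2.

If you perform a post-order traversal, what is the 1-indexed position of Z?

Post-order visits the left subtree, then the right subtree, then the node.
At C: go left to U.
  U is a leaf — visit U.
At C: go right to S.
  At S: go left to P.
    At P: go left to A.
      At A: no left child.
      At A: go right to H.
        At H: go left to N.
          N is a leaf — visit N.
        At H: no right child.
        Visit H.
      Visit A.
    At P: go right to Q.
      At Q: no left child.
      At Q: go right to K.
        At K: go left to Z.
          Z is a leaf — visit Z.
        At K: no right child.
        Visit K.
      Visit Q.
    Visit P.
  At S: go right to Y.
    At Y: go left to F.
      At F: no left child.
      At F: go right to J.
        J is a leaf — visit J.
      Visit F.
    At Y: no right child.
    Visit Y.
  Visit S.
Visit C.
Full post-order sequence: U, N, H, A, Z, K, Q, P, J, F, Y, S, C.

5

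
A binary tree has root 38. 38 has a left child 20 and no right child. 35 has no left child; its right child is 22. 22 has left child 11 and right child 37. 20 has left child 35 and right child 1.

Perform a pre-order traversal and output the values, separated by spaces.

38 20 35 22 11 37 1

Pre-order visits the node, then its left subtree, then its right subtree.
Visit 38.
At 38: go left to 20.
  Visit 20.
  At 20: go left to 35.
    Visit 35.
    At 35: no left child.
    At 35: go right to 22.
      Visit 22.
      At 22: go left to 11.
        11 is a leaf — visit 11.
      At 22: go right to 37.
        37 is a leaf — visit 37.
  At 20: go right to 1.
    1 is a leaf — visit 1.
At 38: no right child.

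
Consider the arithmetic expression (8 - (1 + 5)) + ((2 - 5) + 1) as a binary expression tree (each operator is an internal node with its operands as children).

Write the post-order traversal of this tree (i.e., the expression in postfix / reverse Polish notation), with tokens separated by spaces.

8 1 5 + - 2 5 - 1 + +

Post-order on an expression tree gives postfix notation: for each operator, emit left operand, right operand, then the operator.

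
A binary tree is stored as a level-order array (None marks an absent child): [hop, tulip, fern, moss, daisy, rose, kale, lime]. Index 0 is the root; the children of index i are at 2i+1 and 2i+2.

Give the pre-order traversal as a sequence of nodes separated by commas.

hop, tulip, moss, lime, daisy, fern, rose, kale

Pre-order visits the node, then its left subtree, then its right subtree.
Visit hop.
At hop: go left to tulip.
  Visit tulip.
  At tulip: go left to moss.
    Visit moss.
    At moss: go left to lime.
      lime is a leaf — visit lime.
    At moss: no right child.
  At tulip: go right to daisy.
    daisy is a leaf — visit daisy.
At hop: go right to fern.
  Visit fern.
  At fern: go left to rose.
    rose is a leaf — visit rose.
  At fern: go right to kale.
    kale is a leaf — visit kale.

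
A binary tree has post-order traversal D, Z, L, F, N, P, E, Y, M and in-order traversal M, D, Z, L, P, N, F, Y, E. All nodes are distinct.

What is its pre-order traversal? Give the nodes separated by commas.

M, Y, P, L, Z, D, N, F, E

The last element of post-order is the root; it splits in-order into left and right subtrees.
Root M: left subtree has 0 nodes { }, right has 8 {D, Z, L, P, N, F, Y, E}.
  Root Y: left subtree has 6 nodes {D, Z, L, P, N, F}, right has 1 {E}.
    Root P: left subtree has 3 nodes {D, Z, L}, right has 2 {N, F}.
      Root L: left subtree has 2 nodes {D, Z}, right has 0 { }.
        Root Z: left subtree has 1 node {D}, right has 0 { }.
      Root N: left subtree has 0 nodes { }, right has 1 {F}.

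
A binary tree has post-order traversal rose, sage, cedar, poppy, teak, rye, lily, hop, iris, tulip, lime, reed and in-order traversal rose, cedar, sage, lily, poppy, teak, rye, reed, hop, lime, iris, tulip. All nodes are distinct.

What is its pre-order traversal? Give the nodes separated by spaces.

The last element of post-order is the root; it splits in-order into left and right subtrees.
Root reed: left subtree has 7 nodes {rose, cedar, sage, lily, poppy, teak, rye}, right has 4 {hop, lime, iris, tulip}.
  Root lily: left subtree has 3 nodes {rose, cedar, sage}, right has 3 {poppy, teak, rye}.
    Root cedar: left subtree has 1 node {rose}, right has 1 {sage}.
    Root rye: left subtree has 2 nodes {poppy, teak}, right has 0 { }.
      Root teak: left subtree has 1 node {poppy}, right has 0 { }.
  Root lime: left subtree has 1 node {hop}, right has 2 {iris, tulip}.
    Root tulip: left subtree has 1 node {iris}, right has 0 { }.

reed lily cedar rose sage rye teak poppy lime hop tulip iris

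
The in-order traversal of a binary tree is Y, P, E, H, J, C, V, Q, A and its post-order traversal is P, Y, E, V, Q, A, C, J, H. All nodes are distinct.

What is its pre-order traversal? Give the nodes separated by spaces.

H E Y P J C A Q V

The last element of post-order is the root; it splits in-order into left and right subtrees.
Root H: left subtree has 3 nodes {Y, P, E}, right has 5 {J, C, V, Q, A}.
  Root E: left subtree has 2 nodes {Y, P}, right has 0 { }.
    Root Y: left subtree has 0 nodes { }, right has 1 {P}.
  Root J: left subtree has 0 nodes { }, right has 4 {C, V, Q, A}.
    Root C: left subtree has 0 nodes { }, right has 3 {V, Q, A}.
      Root A: left subtree has 2 nodes {V, Q}, right has 0 { }.
        Root Q: left subtree has 1 node {V}, right has 0 { }.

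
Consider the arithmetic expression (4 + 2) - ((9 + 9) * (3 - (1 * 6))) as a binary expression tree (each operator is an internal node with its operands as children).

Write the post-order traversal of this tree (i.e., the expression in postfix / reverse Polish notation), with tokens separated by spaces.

Post-order on an expression tree gives postfix notation: for each operator, emit left operand, right operand, then the operator.

4 2 + 9 9 + 3 1 6 * - * -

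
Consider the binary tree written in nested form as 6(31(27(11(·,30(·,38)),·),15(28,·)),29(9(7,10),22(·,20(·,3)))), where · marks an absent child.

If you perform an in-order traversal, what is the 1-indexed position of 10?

11

In-order visits the left subtree, then the node, then the right subtree.
At 6: go left to 31.
  At 31: go left to 27.
    At 27: go left to 11.
      At 11: no left child.
      Visit 11.
      At 11: go right to 30.
        At 30: no left child.
        Visit 30.
        At 30: go right to 38.
          38 is a leaf — visit 38.
    Visit 27.
    At 27: no right child.
  Visit 31.
  At 31: go right to 15.
    At 15: go left to 28.
      28 is a leaf — visit 28.
    Visit 15.
    At 15: no right child.
Visit 6.
At 6: go right to 29.
  At 29: go left to 9.
    At 9: go left to 7.
      7 is a leaf — visit 7.
    Visit 9.
    At 9: go right to 10.
      10 is a leaf — visit 10.
  Visit 29.
  At 29: go right to 22.
    At 22: no left child.
    Visit 22.
    At 22: go right to 20.
      At 20: no left child.
      Visit 20.
      At 20: go right to 3.
        3 is a leaf — visit 3.
Full in-order sequence: 11, 30, 38, 27, 31, 28, 15, 6, 7, 9, 10, 29, 22, 20, 3.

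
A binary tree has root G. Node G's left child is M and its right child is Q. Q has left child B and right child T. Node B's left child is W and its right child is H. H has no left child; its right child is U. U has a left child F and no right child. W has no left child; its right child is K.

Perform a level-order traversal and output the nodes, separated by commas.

Level-order visits nodes level by level from the root, left to right within each level.
Level 0: G
Level 1: M, Q
Level 2: B, T
Level 3: W, H
Level 4: K, U
Level 5: F

G, M, Q, B, T, W, H, K, U, F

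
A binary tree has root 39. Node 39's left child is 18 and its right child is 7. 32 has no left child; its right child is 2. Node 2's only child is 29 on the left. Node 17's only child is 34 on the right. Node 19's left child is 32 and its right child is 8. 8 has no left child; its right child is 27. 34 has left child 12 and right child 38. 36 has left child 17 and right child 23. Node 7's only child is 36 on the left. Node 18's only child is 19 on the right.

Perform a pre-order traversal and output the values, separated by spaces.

Pre-order visits the node, then its left subtree, then its right subtree.
Visit 39.
At 39: go left to 18.
  Visit 18.
  At 18: no left child.
  At 18: go right to 19.
    Visit 19.
    At 19: go left to 32.
      Visit 32.
      At 32: no left child.
      At 32: go right to 2.
        Visit 2.
        At 2: go left to 29.
          29 is a leaf — visit 29.
        At 2: no right child.
    At 19: go right to 8.
      Visit 8.
      At 8: no left child.
      At 8: go right to 27.
        27 is a leaf — visit 27.
At 39: go right to 7.
  Visit 7.
  At 7: go left to 36.
    Visit 36.
    At 36: go left to 17.
      Visit 17.
      At 17: no left child.
      At 17: go right to 34.
        Visit 34.
        At 34: go left to 12.
          12 is a leaf — visit 12.
        At 34: go right to 38.
          38 is a leaf — visit 38.
    At 36: go right to 23.
      23 is a leaf — visit 23.
  At 7: no right child.

39 18 19 32 2 29 8 27 7 36 17 34 12 38 23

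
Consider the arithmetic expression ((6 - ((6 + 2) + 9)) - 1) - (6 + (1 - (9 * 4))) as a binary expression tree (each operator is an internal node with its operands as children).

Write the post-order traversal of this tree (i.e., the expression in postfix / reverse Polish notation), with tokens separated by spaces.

Post-order on an expression tree gives postfix notation: for each operator, emit left operand, right operand, then the operator.

6 6 2 + 9 + - 1 - 6 1 9 4 * - + -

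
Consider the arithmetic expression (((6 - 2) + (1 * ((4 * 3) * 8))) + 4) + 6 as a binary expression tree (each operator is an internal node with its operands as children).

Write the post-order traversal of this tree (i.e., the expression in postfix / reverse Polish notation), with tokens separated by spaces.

6 2 - 1 4 3 * 8 * * + 4 + 6 +

Post-order on an expression tree gives postfix notation: for each operator, emit left operand, right operand, then the operator.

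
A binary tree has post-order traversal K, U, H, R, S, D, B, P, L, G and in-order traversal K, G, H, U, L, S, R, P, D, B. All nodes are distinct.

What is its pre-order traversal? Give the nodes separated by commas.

G, K, L, H, U, P, S, R, B, D

The last element of post-order is the root; it splits in-order into left and right subtrees.
Root G: left subtree has 1 node {K}, right has 8 {H, U, L, S, R, P, D, B}.
  Root L: left subtree has 2 nodes {H, U}, right has 5 {S, R, P, D, B}.
    Root H: left subtree has 0 nodes { }, right has 1 {U}.
    Root P: left subtree has 2 nodes {S, R}, right has 2 {D, B}.
      Root S: left subtree has 0 nodes { }, right has 1 {R}.
      Root B: left subtree has 1 node {D}, right has 0 { }.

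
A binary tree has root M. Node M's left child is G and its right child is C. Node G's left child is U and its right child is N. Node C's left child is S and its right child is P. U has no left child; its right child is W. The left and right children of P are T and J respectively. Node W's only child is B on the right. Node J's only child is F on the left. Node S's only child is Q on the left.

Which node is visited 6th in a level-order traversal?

S

Level-order visits nodes level by level from the root, left to right within each level.
Level 0: M
Level 1: G, C
Level 2: U, N, S, P
Level 3: W, Q, T, J
Level 4: B, F
Full level-order sequence: M, G, C, U, N, S, P, W, Q, T, J, B, F.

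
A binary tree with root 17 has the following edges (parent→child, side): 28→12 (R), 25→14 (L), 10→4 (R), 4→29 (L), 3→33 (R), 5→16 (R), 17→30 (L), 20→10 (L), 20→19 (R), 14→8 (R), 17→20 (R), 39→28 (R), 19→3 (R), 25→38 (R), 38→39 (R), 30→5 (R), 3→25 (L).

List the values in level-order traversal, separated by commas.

17, 30, 20, 5, 10, 19, 16, 4, 3, 29, 25, 33, 14, 38, 8, 39, 28, 12

Level-order visits nodes level by level from the root, left to right within each level.
Level 0: 17
Level 1: 30, 20
Level 2: 5, 10, 19
Level 3: 16, 4, 3
Level 4: 29, 25, 33
Level 5: 14, 38
Level 6: 8, 39
Level 7: 28
Level 8: 12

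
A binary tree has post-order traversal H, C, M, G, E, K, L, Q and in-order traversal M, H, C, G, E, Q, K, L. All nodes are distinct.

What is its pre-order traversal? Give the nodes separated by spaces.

The last element of post-order is the root; it splits in-order into left and right subtrees.
Root Q: left subtree has 5 nodes {M, H, C, G, E}, right has 2 {K, L}.
  Root E: left subtree has 4 nodes {M, H, C, G}, right has 0 { }.
    Root G: left subtree has 3 nodes {M, H, C}, right has 0 { }.
      Root M: left subtree has 0 nodes { }, right has 2 {H, C}.
        Root C: left subtree has 1 node {H}, right has 0 { }.
  Root L: left subtree has 1 node {K}, right has 0 { }.

Q E G M C H L K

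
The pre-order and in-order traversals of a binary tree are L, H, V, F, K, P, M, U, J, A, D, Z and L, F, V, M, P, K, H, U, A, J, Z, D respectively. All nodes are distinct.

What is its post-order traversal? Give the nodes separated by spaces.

The first element of pre-order is the root; it splits in-order into left and right subtrees.
Root L: left subtree has 0 nodes { }, right has 11 {F, V, M, P, K, H, U, A, J, Z, D}.
  Root H: left subtree has 5 nodes {F, V, M, P, K}, right has 5 {U, A, J, Z, D}.
    Root V: left subtree has 1 node {F}, right has 3 {M, P, K}.
      Root K: left subtree has 2 nodes {M, P}, right has 0 { }.
        Root P: left subtree has 1 node {M}, right has 0 { }.
    Root U: left subtree has 0 nodes { }, right has 4 {A, J, Z, D}.
      Root J: left subtree has 1 node {A}, right has 2 {Z, D}.
        Root D: left subtree has 1 node {Z}, right has 0 { }.

F M P K V A Z D J U H L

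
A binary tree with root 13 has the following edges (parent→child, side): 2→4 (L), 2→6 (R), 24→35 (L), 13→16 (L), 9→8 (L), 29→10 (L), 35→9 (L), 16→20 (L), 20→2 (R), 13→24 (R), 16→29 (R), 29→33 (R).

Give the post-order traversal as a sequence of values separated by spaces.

Post-order visits the left subtree, then the right subtree, then the node.
At 13: go left to 16.
  At 16: go left to 20.
    At 20: no left child.
    At 20: go right to 2.
      At 2: go left to 4.
        4 is a leaf — visit 4.
      At 2: go right to 6.
        6 is a leaf — visit 6.
      Visit 2.
    Visit 20.
  At 16: go right to 29.
    At 29: go left to 10.
      10 is a leaf — visit 10.
    At 29: go right to 33.
      33 is a leaf — visit 33.
    Visit 29.
  Visit 16.
At 13: go right to 24.
  At 24: go left to 35.
    At 35: go left to 9.
      At 9: go left to 8.
        8 is a leaf — visit 8.
      At 9: no right child.
      Visit 9.
    At 35: no right child.
    Visit 35.
  At 24: no right child.
  Visit 24.
Visit 13.

4 6 2 20 10 33 29 16 8 9 35 24 13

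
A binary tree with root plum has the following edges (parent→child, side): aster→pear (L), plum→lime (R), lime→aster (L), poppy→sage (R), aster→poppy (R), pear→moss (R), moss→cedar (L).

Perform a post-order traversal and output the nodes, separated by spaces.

Post-order visits the left subtree, then the right subtree, then the node.
At plum: no left child.
At plum: go right to lime.
  At lime: go left to aster.
    At aster: go left to pear.
      At pear: no left child.
      At pear: go right to moss.
        At moss: go left to cedar.
          cedar is a leaf — visit cedar.
        At moss: no right child.
        Visit moss.
      Visit pear.
    At aster: go right to poppy.
      At poppy: no left child.
      At poppy: go right to sage.
        sage is a leaf — visit sage.
      Visit poppy.
    Visit aster.
  At lime: no right child.
  Visit lime.
Visit plum.

cedar moss pear sage poppy aster lime plum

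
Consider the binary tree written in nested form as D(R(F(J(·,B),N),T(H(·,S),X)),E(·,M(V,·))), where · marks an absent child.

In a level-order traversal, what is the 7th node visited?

J

Level-order visits nodes level by level from the root, left to right within each level.
Level 0: D
Level 1: R, E
Level 2: F, T, M
Level 3: J, N, H, X, V
Level 4: B, S
Full level-order sequence: D, R, E, F, T, M, J, N, H, X, V, B, S.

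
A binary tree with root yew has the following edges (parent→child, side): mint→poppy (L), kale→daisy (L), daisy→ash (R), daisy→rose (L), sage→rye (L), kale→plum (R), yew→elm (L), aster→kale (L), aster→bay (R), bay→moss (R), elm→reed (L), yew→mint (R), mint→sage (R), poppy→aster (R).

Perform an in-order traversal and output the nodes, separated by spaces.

reed elm yew poppy rose daisy ash kale plum aster bay moss mint rye sage

In-order visits the left subtree, then the node, then the right subtree.
At yew: go left to elm.
  At elm: go left to reed.
    reed is a leaf — visit reed.
  Visit elm.
  At elm: no right child.
Visit yew.
At yew: go right to mint.
  At mint: go left to poppy.
    At poppy: no left child.
    Visit poppy.
    At poppy: go right to aster.
      At aster: go left to kale.
        At kale: go left to daisy.
          At daisy: go left to rose.
            rose is a leaf — visit rose.
          Visit daisy.
          At daisy: go right to ash.
            ash is a leaf — visit ash.
        Visit kale.
        At kale: go right to plum.
          plum is a leaf — visit plum.
      Visit aster.
      At aster: go right to bay.
        At bay: no left child.
        Visit bay.
        At bay: go right to moss.
          moss is a leaf — visit moss.
  Visit mint.
  At mint: go right to sage.
    At sage: go left to rye.
      rye is a leaf — visit rye.
    Visit sage.
    At sage: no right child.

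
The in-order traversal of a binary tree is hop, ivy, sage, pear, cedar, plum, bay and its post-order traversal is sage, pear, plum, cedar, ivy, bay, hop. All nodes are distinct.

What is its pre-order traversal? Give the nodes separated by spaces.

hop bay ivy cedar pear sage plum

The last element of post-order is the root; it splits in-order into left and right subtrees.
Root hop: left subtree has 0 nodes { }, right has 6 {ivy, sage, pear, cedar, plum, bay}.
  Root bay: left subtree has 5 nodes {ivy, sage, pear, cedar, plum}, right has 0 { }.
    Root ivy: left subtree has 0 nodes { }, right has 4 {sage, pear, cedar, plum}.
      Root cedar: left subtree has 2 nodes {sage, pear}, right has 1 {plum}.
        Root pear: left subtree has 1 node {sage}, right has 0 { }.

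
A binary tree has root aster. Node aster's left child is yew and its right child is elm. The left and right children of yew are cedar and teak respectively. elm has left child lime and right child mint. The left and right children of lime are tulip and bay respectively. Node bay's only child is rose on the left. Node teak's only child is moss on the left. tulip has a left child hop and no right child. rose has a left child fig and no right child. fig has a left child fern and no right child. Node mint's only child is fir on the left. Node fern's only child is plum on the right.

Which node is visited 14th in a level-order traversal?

Level-order visits nodes level by level from the root, left to right within each level.
Level 0: aster
Level 1: yew, elm
Level 2: cedar, teak, lime, mint
Level 3: moss, tulip, bay, fir
Level 4: hop, rose
Level 5: fig
Level 6: fern
Level 7: plum
Full level-order sequence: aster, yew, elm, cedar, teak, lime, mint, moss, tulip, bay, fir, hop, rose, fig, fern, plum.

fig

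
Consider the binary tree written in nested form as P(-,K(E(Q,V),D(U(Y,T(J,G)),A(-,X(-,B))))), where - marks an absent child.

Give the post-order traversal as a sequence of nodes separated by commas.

Q, V, E, Y, J, G, T, U, B, X, A, D, K, P

Post-order visits the left subtree, then the right subtree, then the node.
At P: no left child.
At P: go right to K.
  At K: go left to E.
    At E: go left to Q.
      Q is a leaf — visit Q.
    At E: go right to V.
      V is a leaf — visit V.
    Visit E.
  At K: go right to D.
    At D: go left to U.
      At U: go left to Y.
        Y is a leaf — visit Y.
      At U: go right to T.
        At T: go left to J.
          J is a leaf — visit J.
        At T: go right to G.
          G is a leaf — visit G.
        Visit T.
      Visit U.
    At D: go right to A.
      At A: no left child.
      At A: go right to X.
        At X: no left child.
        At X: go right to B.
          B is a leaf — visit B.
        Visit X.
      Visit A.
    Visit D.
  Visit K.
Visit P.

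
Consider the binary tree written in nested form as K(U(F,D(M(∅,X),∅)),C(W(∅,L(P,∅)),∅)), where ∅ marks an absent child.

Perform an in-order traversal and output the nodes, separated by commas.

In-order visits the left subtree, then the node, then the right subtree.
At K: go left to U.
  At U: go left to F.
    F is a leaf — visit F.
  Visit U.
  At U: go right to D.
    At D: go left to M.
      At M: no left child.
      Visit M.
      At M: go right to X.
        X is a leaf — visit X.
    Visit D.
    At D: no right child.
Visit K.
At K: go right to C.
  At C: go left to W.
    At W: no left child.
    Visit W.
    At W: go right to L.
      At L: go left to P.
        P is a leaf — visit P.
      Visit L.
      At L: no right child.
  Visit C.
  At C: no right child.

F, U, M, X, D, K, W, P, L, C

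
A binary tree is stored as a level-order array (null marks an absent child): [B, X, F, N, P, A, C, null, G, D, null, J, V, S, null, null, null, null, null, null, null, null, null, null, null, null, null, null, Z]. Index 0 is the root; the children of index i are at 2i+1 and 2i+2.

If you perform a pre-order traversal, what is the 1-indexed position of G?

4

Pre-order visits the node, then its left subtree, then its right subtree.
Visit B.
At B: go left to X.
  Visit X.
  At X: go left to N.
    Visit N.
    At N: no left child.
    At N: go right to G.
      G is a leaf — visit G.
  At X: go right to P.
    Visit P.
    At P: go left to D.
      D is a leaf — visit D.
    At P: no right child.
At B: go right to F.
  Visit F.
  At F: go left to A.
    Visit A.
    At A: go left to J.
      J is a leaf — visit J.
    At A: go right to V.
      V is a leaf — visit V.
  At F: go right to C.
    Visit C.
    At C: go left to S.
      Visit S.
      At S: no left child.
      At S: go right to Z.
        Z is a leaf — visit Z.
    At C: no right child.
Full pre-order sequence: B, X, N, G, P, D, F, A, J, V, C, S, Z.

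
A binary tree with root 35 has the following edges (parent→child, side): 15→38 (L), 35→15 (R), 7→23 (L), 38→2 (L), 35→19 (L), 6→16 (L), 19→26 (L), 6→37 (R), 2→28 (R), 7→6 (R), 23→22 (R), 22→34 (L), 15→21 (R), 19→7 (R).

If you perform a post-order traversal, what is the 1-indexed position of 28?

10

Post-order visits the left subtree, then the right subtree, then the node.
At 35: go left to 19.
  At 19: go left to 26.
    26 is a leaf — visit 26.
  At 19: go right to 7.
    At 7: go left to 23.
      At 23: no left child.
      At 23: go right to 22.
        At 22: go left to 34.
          34 is a leaf — visit 34.
        At 22: no right child.
        Visit 22.
      Visit 23.
    At 7: go right to 6.
      At 6: go left to 16.
        16 is a leaf — visit 16.
      At 6: go right to 37.
        37 is a leaf — visit 37.
      Visit 6.
    Visit 7.
  Visit 19.
At 35: go right to 15.
  At 15: go left to 38.
    At 38: go left to 2.
      At 2: no left child.
      At 2: go right to 28.
        28 is a leaf — visit 28.
      Visit 2.
    At 38: no right child.
    Visit 38.
  At 15: go right to 21.
    21 is a leaf — visit 21.
  Visit 15.
Visit 35.
Full post-order sequence: 26, 34, 22, 23, 16, 37, 6, 7, 19, 28, 2, 38, 21, 15, 35.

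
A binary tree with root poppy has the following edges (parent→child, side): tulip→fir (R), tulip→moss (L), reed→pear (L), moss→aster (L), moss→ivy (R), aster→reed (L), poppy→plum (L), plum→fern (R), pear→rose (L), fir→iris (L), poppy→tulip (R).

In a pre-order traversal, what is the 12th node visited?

iris

Pre-order visits the node, then its left subtree, then its right subtree.
Visit poppy.
At poppy: go left to plum.
  Visit plum.
  At plum: no left child.
  At plum: go right to fern.
    fern is a leaf — visit fern.
At poppy: go right to tulip.
  Visit tulip.
  At tulip: go left to moss.
    Visit moss.
    At moss: go left to aster.
      Visit aster.
      At aster: go left to reed.
        Visit reed.
        At reed: go left to pear.
          Visit pear.
          At pear: go left to rose.
            rose is a leaf — visit rose.
          At pear: no right child.
        At reed: no right child.
      At aster: no right child.
    At moss: go right to ivy.
      ivy is a leaf — visit ivy.
  At tulip: go right to fir.
    Visit fir.
    At fir: go left to iris.
      iris is a leaf — visit iris.
    At fir: no right child.
Full pre-order sequence: poppy, plum, fern, tulip, moss, aster, reed, pear, rose, ivy, fir, iris.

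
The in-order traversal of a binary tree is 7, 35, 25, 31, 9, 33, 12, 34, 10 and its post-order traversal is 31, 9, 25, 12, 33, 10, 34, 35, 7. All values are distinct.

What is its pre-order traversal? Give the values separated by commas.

The last element of post-order is the root; it splits in-order into left and right subtrees.
Root 7: left subtree has 0 nodes { }, right has 8 {35, 25, 31, 9, 33, 12, 34, 10}.
  Root 35: left subtree has 0 nodes { }, right has 7 {25, 31, 9, 33, 12, 34, 10}.
    Root 34: left subtree has 5 nodes {25, 31, 9, 33, 12}, right has 1 {10}.
      Root 33: left subtree has 3 nodes {25, 31, 9}, right has 1 {12}.
        Root 25: left subtree has 0 nodes { }, right has 2 {31, 9}.
          Root 9: left subtree has 1 node {31}, right has 0 { }.

7, 35, 34, 33, 25, 9, 31, 12, 10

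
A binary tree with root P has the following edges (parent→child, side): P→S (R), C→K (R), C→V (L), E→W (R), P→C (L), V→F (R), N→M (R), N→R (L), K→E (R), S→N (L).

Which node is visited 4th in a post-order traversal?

E

Post-order visits the left subtree, then the right subtree, then the node.
At P: go left to C.
  At C: go left to V.
    At V: no left child.
    At V: go right to F.
      F is a leaf — visit F.
    Visit V.
  At C: go right to K.
    At K: no left child.
    At K: go right to E.
      At E: no left child.
      At E: go right to W.
        W is a leaf — visit W.
      Visit E.
    Visit K.
  Visit C.
At P: go right to S.
  At S: go left to N.
    At N: go left to R.
      R is a leaf — visit R.
    At N: go right to M.
      M is a leaf — visit M.
    Visit N.
  At S: no right child.
  Visit S.
Visit P.
Full post-order sequence: F, V, W, E, K, C, R, M, N, S, P.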